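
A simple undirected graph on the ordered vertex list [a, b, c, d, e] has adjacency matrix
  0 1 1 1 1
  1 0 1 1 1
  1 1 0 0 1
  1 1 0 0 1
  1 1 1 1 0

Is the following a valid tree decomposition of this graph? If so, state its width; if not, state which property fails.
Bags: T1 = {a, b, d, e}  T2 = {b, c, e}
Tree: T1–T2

A tree decomposition must satisfy three properties: every vertex lies in some bag; for every edge, both endpoints lie together in some bag; and for every vertex, the bags containing it form a connected subtree. Here edge (a,c) lies in no bag, so the decomposition is invalid.

No — edge (a,c) lies in no bag.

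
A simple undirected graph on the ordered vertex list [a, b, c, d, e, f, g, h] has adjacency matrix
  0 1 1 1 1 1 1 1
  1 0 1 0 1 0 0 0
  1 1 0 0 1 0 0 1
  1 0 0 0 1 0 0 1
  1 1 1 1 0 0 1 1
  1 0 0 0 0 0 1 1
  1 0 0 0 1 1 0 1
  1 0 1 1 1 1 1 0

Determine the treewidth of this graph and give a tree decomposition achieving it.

The largest bag has 4 vertices, giving width 3; this decomposition certifies tw(G) ≤ 3. Conversely, {a, d, e, h} is a clique of size 4, and the vertices of any clique must share a bag in every tree decomposition; so some bag has ≥ 4 vertices and tw(G) ≥ 3. The upper and lower bounds meet at 3, so that is the treewidth.

Treewidth 3.
One such decomposition:
Bags: B1 = {a, e, g, h}  B2 = {a, f, g, h}  B3 = {a, c, e, h}  B4 = {a, b, c, e}  B5 = {a, d, e, h}
Tree: B1–B2, B1–B3, B3–B4, B3–B5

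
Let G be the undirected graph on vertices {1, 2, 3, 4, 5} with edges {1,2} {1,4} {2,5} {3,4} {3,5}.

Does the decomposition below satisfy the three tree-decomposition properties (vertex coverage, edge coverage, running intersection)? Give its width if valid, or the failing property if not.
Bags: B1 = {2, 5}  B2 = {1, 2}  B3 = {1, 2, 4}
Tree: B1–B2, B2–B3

No — vertex 3 appears in no bag.

A tree decomposition must satisfy three properties: every vertex lies in some bag; for every edge, both endpoints lie together in some bag; and for every vertex, the bags containing it form a connected subtree. Here vertex 3 appears in no bag, so the decomposition is invalid.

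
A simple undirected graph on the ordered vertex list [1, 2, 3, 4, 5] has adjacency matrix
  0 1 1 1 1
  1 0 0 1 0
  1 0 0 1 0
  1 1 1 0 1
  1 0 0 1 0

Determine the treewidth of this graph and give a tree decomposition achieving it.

Treewidth 2.
One such decomposition:
Bags: B1 = {1, 3, 4}  B2 = {1, 4, 5}  B3 = {1, 2, 4}
Tree: B1–B2, B2–B3

Each bag holds 3 vertices, so the decomposition has width 2, which upper-bounds the treewidth. On the other hand G contains the 3-clique {1, 2, 4}. A clique must lie in a single bag of any decomposition, so no decomposition can have width below 2. Combining the bounds, tw(G) = 2.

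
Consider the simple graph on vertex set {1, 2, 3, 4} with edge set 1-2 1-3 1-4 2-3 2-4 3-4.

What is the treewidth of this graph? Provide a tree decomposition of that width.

A single bag containing all 4 vertices is trivially a valid decomposition of width 3. On the other hand G contains the 4-clique {1, 2, 3, 4}. A clique must lie in a single bag of any decomposition, so no decomposition can have width below 3. The upper and lower bounds meet at 3, so that is the treewidth.

Treewidth 3.
Bags: B1 = {1, 2, 3, 4}
Tree: (single bag)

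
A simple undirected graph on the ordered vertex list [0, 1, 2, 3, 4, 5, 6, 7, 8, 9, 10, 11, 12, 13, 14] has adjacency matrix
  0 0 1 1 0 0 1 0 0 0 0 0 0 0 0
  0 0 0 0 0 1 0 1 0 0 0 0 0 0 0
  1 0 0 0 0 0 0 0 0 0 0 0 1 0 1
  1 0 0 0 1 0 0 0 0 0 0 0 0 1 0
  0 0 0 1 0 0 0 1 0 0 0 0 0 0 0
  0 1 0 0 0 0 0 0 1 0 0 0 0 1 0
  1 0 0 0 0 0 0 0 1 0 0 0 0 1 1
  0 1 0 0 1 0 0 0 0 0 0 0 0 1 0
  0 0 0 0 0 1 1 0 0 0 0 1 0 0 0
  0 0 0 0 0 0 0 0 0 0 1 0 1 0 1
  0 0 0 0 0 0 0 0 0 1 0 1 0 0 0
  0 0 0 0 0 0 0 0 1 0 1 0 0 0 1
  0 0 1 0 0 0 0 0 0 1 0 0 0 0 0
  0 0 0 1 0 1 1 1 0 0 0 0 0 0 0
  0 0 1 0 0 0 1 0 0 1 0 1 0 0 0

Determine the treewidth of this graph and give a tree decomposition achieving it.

Every bag has size at most 4, so the width is 4 − 1 = 3 and tw(G) ≤ 3. For the lower bound: the 4 vertex sets {1,4,7}, {3}, {13}, {0,5,6,8} are disjoint, each induces a connected subgraph, and every pair is joined by at least one edge of G. Contracting each set to a single vertex therefore yields K_{4} as a minor, and since treewidth is minor-monotone, tw(G) ≥ tw(K_{4}) = 3. Hence tw(G) = 3 exactly.

Treewidth 3.
Bags: B1 = {1, 3, 4, 7}  B2 = {1, 3, 7, 13}  B3 = {1, 3, 5, 13}  B4 = {0, 3, 5, 13}  B5 = {0, 5, 6, 13}  B6 = {0, 5, 6, 8}  B7 = {0, 2, 6, 8}  B8 = {2, 6, 8, 14}  B9 = {2, 8, 11, 14}  B10 = {2, 11, 12, 14}  B11 = {9, 11, 12, 14}  B12 = {9, 10, 11, 12}
Tree: B1–B2, B2–B3, B3–B4, B4–B5, B5–B6, B6–B7, B7–B8, B8–B9, B9–B10, B10–B11, B11–B12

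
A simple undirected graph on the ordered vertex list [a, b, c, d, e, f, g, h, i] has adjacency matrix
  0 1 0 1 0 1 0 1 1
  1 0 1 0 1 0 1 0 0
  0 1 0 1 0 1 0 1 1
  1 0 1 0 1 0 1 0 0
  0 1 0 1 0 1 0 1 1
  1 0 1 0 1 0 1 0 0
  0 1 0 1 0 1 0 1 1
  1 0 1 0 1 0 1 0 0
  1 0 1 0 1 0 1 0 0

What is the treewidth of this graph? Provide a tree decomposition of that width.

Treewidth 4.
Bags: B1 = {a, c, e, f, g}  B2 = {a, c, e, g, h}  B3 = {a, b, c, e, g}  B4 = {a, c, d, e, g}  B5 = {a, c, e, g, i}
Tree: B1–B2, B2–B3, B3–B4, B4–B5

Every bag has size at most 5, so the width is 5 − 1 = 4 and tw(G) ≤ 4. For the lower bound: the 5 vertex sets {c,f}, {g,h}, {a,b}, {e}, {d} are disjoint, each induces a connected subgraph, and every pair is joined by at least one edge of G. Contracting each set to a single vertex therefore yields K_{5} as a minor, and since treewidth is minor-monotone, tw(G) ≥ tw(K_{5}) = 4. The upper and lower bounds meet at 4, so that is the treewidth.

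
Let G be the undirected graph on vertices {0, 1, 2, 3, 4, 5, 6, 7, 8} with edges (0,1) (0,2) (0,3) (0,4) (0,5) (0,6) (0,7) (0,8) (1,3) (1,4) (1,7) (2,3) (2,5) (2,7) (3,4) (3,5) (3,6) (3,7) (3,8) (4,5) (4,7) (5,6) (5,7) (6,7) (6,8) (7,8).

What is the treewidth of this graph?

A width-4 tree decomposition is:
Bags: B1 = {0, 3, 4, 5, 7}  B2 = {0, 1, 3, 4, 7}  B3 = {0, 3, 5, 6, 7}  B4 = {0, 3, 6, 7, 8}  B5 = {0, 2, 3, 5, 7}
Tree: B1–B2, B1–B3, B3–B4, B3–B5
Every bag has size at most 5, so the width is 5 − 1 = 4 and tw(G) ≤ 4. For the lower bound, the 5 vertices {0, 3, 6, 7, 8} are pairwise adjacent, and any tree decomposition puts a clique entirely inside one bag — forcing width ≥ 4. Combining the bounds, tw(G) = 4.

4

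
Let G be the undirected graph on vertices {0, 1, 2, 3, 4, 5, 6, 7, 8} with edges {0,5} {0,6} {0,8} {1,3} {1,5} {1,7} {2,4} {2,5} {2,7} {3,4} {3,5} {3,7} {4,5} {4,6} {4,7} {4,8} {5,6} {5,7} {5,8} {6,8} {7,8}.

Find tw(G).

A width-3 tree decomposition is:
Bags: B1 = {3, 4, 5, 7}  B2 = {4, 5, 7, 8}  B3 = {2, 4, 5, 7}  B4 = {4, 5, 6, 8}  B5 = {1, 3, 5, 7}  B6 = {0, 5, 6, 8}
Tree: B1–B2, B2–B3, B2–B4, B1–B5, B4–B6
The largest bag has 4 vertices, giving width 3; this decomposition certifies tw(G) ≤ 3. On the other hand G contains the 4-clique {0, 5, 6, 8}. A clique must lie in a single bag of any decomposition, so no decomposition can have width below 3. Hence tw(G) = 3 exactly.

3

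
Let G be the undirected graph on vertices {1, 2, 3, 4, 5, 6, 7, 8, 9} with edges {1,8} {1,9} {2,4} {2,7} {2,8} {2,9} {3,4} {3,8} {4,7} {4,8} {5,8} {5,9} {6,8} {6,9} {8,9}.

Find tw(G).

2

A width-2 tree decomposition is:
Bags: B1 = {2, 8, 9}  B2 = {1, 8, 9}  B3 = {2, 4, 8}  B4 = {5, 8, 9}  B5 = {3, 4, 8}  B6 = {6, 8, 9}  B7 = {2, 4, 7}
Tree: B1–B2, B1–B3, B2–B4, B3–B5, B1–B6, B3–B7
The largest bag has 3 vertices, giving width 2; this decomposition certifies tw(G) ≤ 2. On the other hand G contains the 3-clique {1, 8, 9}. A clique must lie in a single bag of any decomposition, so no decomposition can have width below 2. The upper and lower bounds meet at 2, so that is the treewidth.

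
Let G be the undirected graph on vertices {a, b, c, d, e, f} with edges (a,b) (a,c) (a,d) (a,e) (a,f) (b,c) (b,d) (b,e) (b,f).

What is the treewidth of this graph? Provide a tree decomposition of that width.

Treewidth 2.
One optimal decomposition is:
Bags: B1 = {a, b, d}  B2 = {a, b, f}  B3 = {a, b, c}  B4 = {a, b, e}
Tree: B1–B2, B1–B3, B2–B4

The largest bag has 3 vertices, giving width 2; this decomposition certifies tw(G) ≤ 2. Conversely, {a, b, d} is a clique of size 3, and the vertices of any clique must share a bag in every tree decomposition; so some bag has ≥ 3 vertices and tw(G) ≥ 2. Hence tw(G) = 2 exactly.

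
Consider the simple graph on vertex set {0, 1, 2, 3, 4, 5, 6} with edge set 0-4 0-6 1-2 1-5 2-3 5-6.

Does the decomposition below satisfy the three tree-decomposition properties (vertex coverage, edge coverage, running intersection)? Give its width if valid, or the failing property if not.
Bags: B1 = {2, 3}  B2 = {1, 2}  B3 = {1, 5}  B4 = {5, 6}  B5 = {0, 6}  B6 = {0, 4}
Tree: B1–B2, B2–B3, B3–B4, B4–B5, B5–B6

Every vertex of G appears in some bag (union = {0, 1, 2, 3, 4, 5, 6}); every edge is covered by a bag; and for each vertex v the set of bags containing v is connected in the bag tree. The decomposition is therefore valid. The largest bag has 2 vertices, so the width is 1.

Yes; width 1.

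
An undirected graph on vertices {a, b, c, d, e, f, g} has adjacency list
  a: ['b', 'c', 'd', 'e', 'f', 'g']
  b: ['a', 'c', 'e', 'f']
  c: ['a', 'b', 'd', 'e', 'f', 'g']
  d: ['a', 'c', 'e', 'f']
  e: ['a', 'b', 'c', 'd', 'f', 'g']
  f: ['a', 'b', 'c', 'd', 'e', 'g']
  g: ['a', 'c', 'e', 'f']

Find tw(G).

4

A width-4 tree decomposition is:
Bags: B1 = {a, c, d, e, f}  B2 = {a, b, c, e, f}  B3 = {a, c, e, f, g}
Tree: B1–B2, B1–B3
The largest bag has 5 vertices, giving width 4; this decomposition certifies tw(G) ≤ 4. On the other hand G contains the 5-clique {a, c, d, e, f}. A clique must lie in a single bag of any decomposition, so no decomposition can have width below 4. Hence tw(G) = 4 exactly.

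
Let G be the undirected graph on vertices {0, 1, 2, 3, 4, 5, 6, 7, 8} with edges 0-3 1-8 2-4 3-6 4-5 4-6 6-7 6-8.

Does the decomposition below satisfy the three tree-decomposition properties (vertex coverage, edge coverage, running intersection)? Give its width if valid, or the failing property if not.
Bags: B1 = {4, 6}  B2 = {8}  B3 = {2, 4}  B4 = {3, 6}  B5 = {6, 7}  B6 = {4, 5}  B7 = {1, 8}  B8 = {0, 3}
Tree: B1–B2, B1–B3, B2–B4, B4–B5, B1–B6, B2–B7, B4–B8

No — edge (6,8) lies in no bag.

A tree decomposition must satisfy three properties: every vertex lies in some bag; for every edge, both endpoints lie together in some bag; and for every vertex, the bags containing it form a connected subtree. Here edge (6,8) lies in no bag, so the decomposition is invalid.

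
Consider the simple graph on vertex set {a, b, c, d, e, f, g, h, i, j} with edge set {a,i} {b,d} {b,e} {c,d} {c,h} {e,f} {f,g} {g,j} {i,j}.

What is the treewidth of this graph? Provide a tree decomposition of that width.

Treewidth 1.
Bags: B1 = {a, i}  B2 = {i, j}  B3 = {g, j}  B4 = {f, g}  B5 = {e, f}  B6 = {b, e}  B7 = {b, d}  B8 = {c, d}  B9 = {c, h}
Tree: B1–B2, B2–B3, B3–B4, B4–B5, B5–B6, B6–B7, B7–B8, B8–B9

The largest bag has 2 vertices, giving width 1; this decomposition certifies tw(G) ≤ 1. Since G has at least one edge (e.g. a–i), it is not an edgeless graph, so tw(G) ≥ 1. Combining the bounds, tw(G) = 1.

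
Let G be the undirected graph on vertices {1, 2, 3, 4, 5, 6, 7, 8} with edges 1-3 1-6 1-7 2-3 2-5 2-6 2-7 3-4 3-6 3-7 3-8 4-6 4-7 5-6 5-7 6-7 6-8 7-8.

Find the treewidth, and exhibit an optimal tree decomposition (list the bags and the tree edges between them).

Every bag has size at most 4, so the width is 4 − 1 = 3 and tw(G) ≤ 3. On the other hand G contains the 4-clique {3, 6, 7, 8}. A clique must lie in a single bag of any decomposition, so no decomposition can have width below 3. Hence tw(G) = 3 exactly.

Treewidth 3.
Bags: B1 = {3, 6, 7, 8}  B2 = {2, 3, 6, 7}  B3 = {3, 4, 6, 7}  B4 = {1, 3, 6, 7}  B5 = {2, 5, 6, 7}
Tree: B1–B2, B1–B3, B1–B4, B2–B5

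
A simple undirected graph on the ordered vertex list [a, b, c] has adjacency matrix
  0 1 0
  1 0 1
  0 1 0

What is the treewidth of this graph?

1

A width-1 tree decomposition is:
Bags: B1 = {b, c}  B2 = {a, b}
Tree: B1–B2
Every bag has size at most 2, so the width is 2 − 1 = 1 and tw(G) ≤ 1. Since G has at least one edge (e.g. b–c), it is not an edgeless graph, so tw(G) ≥ 1. Hence tw(G) = 1 exactly.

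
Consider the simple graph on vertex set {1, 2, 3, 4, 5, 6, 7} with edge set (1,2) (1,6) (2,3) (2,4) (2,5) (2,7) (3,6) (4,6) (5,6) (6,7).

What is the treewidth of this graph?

2

A width-2 tree decomposition is:
Bags: B1 = {2, 3, 6}  B2 = {2, 5, 6}  B3 = {1, 2, 6}  B4 = {2, 6, 7}  B5 = {2, 4, 6}
Tree: B1–B2, B2–B3, B3–B4, B4–B5
Each bag holds 3 vertices, so the decomposition has width 2, which upper-bounds the treewidth. The edges 6–3–2–5–6 form a cycle, so G is not a tree and its treewidth is at least 2. Therefore the treewidth is 2.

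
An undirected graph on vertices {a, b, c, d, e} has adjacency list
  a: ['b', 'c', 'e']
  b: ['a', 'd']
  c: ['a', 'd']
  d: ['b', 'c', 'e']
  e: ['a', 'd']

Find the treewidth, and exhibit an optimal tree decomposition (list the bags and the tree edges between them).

Treewidth 2.
One optimal decomposition is:
Bags: B1 = {a, c, d}  B2 = {a, d, e}  B3 = {a, b, d}
Tree: B1–B2, B2–B3

Every bag has size at most 3, so the width is 3 − 1 = 2 and tw(G) ≤ 2. For the lower bound, G contains the cycle d–c–a–e–d, so G is not a forest; only forests have treewidth ≤ 1, hence tw(G) ≥ 2. Therefore the treewidth is 2.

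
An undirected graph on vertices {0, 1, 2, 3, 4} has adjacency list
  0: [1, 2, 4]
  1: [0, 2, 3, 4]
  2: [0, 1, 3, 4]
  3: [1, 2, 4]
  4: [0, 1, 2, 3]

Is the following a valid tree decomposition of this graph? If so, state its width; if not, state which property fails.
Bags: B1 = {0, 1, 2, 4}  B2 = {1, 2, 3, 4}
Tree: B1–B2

Yes; width 3.

Checking the three conditions: (i) the bags cover all of {0, 1, 2, 3, 4}; (ii) for each edge, some bag contains both endpoints; (iii) the bags containing any fixed vertex form a subtree. All hold, so the decomposition is valid with width 4 − 1 = 3.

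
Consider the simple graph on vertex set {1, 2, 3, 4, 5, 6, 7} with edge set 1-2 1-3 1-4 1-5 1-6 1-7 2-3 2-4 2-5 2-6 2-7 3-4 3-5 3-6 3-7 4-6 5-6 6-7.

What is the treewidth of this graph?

4

A width-4 tree decomposition is:
Bags: B1 = {1, 2, 3, 6, 7}  B2 = {1, 2, 3, 5, 6}  B3 = {1, 2, 3, 4, 6}
Tree: B1–B2, B1–B3
Every bag has size at most 5, so the width is 5 − 1 = 4 and tw(G) ≤ 4. Conversely, {1, 2, 3, 4, 6} is a clique of size 5, and the vertices of any clique must share a bag in every tree decomposition; so some bag has ≥ 5 vertices and tw(G) ≥ 4. Combining the bounds, tw(G) = 4.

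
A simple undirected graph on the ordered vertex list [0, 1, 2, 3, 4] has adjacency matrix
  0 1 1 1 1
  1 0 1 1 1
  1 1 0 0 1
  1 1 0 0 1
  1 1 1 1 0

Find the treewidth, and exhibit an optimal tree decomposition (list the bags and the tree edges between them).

Every bag has size at most 4, so the width is 4 − 1 = 3 and tw(G) ≤ 3. Conversely, {0, 1, 2, 4} is a clique of size 4, and the vertices of any clique must share a bag in every tree decomposition; so some bag has ≥ 4 vertices and tw(G) ≥ 3. Therefore the treewidth is 3.

Treewidth 3.
Bags: B1 = {0, 1, 3, 4}  B2 = {0, 1, 2, 4}
Tree: B1–B2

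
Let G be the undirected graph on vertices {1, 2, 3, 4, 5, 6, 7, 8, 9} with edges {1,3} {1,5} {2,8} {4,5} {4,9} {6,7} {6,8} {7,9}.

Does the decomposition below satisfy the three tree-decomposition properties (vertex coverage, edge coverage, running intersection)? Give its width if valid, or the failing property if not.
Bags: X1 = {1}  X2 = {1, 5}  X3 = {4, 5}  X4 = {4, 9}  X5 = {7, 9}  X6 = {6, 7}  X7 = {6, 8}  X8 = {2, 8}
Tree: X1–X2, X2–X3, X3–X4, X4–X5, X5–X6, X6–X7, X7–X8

A tree decomposition must satisfy three properties: every vertex lies in some bag; for every edge, both endpoints lie together in some bag; and for every vertex, the bags containing it form a connected subtree. Here vertex 3 appears in no bag, so the decomposition is invalid.

No — vertex 3 appears in no bag.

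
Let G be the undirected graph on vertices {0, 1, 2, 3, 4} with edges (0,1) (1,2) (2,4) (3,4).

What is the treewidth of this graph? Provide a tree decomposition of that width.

Treewidth 1.
Bags: B1 = {0, 1}  B2 = {1, 2}  B3 = {2, 4}  B4 = {3, 4}
Tree: B1–B2, B2–B3, B3–B4

Each bag holds 2 vertices, so the decomposition has width 1, which upper-bounds the treewidth. G has an edge, so its treewidth is at least 1. Hence tw(G) = 1 exactly.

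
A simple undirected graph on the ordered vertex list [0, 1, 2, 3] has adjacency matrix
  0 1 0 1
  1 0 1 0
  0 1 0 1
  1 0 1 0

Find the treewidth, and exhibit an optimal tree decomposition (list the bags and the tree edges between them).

Every bag has size at most 3, so the width is 3 − 1 = 2 and tw(G) ≤ 2. For the lower bound, G contains the cycle 2–3–0–1–2, so G is not a forest; only forests have treewidth ≤ 1, hence tw(G) ≥ 2. The upper and lower bounds meet at 2, so that is the treewidth.

Treewidth 2.
One optimal decomposition is:
Bags: B1 = {0, 2, 3}  B2 = {0, 1, 2}
Tree: B1–B2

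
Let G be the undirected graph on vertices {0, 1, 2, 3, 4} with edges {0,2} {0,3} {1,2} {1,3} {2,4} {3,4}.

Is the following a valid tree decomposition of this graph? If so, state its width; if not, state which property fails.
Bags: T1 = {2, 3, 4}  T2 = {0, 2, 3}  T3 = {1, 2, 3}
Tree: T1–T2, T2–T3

Every vertex of G appears in some bag (union = {0, 1, 2, 3, 4}); every edge is covered by a bag; and for each vertex v the set of bags containing v is connected in the bag tree. The decomposition is therefore valid. The largest bag has 3 vertices, so the width is 2.

Yes; width 2.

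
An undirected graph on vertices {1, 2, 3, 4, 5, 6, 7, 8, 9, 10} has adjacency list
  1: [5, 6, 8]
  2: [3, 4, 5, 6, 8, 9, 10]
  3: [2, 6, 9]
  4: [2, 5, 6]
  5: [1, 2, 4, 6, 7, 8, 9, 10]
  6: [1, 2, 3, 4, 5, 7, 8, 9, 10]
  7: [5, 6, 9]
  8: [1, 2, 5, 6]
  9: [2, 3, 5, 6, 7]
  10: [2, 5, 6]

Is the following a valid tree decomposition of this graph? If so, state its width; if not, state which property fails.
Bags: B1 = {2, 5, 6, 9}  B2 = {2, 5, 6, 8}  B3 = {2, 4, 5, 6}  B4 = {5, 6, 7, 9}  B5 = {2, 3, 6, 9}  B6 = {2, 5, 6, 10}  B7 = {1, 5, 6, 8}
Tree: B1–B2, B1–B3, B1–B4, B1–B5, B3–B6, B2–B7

Checking the three conditions: (i) the bags cover all of {1, 2, 3, 4, 5, 6, 7, 8, 9, 10}; (ii) for each edge, some bag contains both endpoints; (iii) the bags containing any fixed vertex form a subtree. All hold, so the decomposition is valid with width 4 − 1 = 3.

Yes; width 3.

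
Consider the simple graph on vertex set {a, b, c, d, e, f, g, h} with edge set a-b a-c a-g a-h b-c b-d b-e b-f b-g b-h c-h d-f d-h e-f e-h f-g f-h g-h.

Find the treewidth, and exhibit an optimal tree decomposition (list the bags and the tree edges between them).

Every bag has size at most 4, so the width is 4 − 1 = 3 and tw(G) ≤ 3. For the lower bound, the 4 vertices {a, b, g, h} are pairwise adjacent, and any tree decomposition puts a clique entirely inside one bag — forcing width ≥ 3. The upper and lower bounds meet at 3, so that is the treewidth.

Treewidth 3.
One such decomposition:
Bags: B1 = {a, b, g, h}  B2 = {a, b, c, h}  B3 = {b, f, g, h}  B4 = {b, d, f, h}  B5 = {b, e, f, h}
Tree: B1–B2, B1–B3, B3–B4, B3–B5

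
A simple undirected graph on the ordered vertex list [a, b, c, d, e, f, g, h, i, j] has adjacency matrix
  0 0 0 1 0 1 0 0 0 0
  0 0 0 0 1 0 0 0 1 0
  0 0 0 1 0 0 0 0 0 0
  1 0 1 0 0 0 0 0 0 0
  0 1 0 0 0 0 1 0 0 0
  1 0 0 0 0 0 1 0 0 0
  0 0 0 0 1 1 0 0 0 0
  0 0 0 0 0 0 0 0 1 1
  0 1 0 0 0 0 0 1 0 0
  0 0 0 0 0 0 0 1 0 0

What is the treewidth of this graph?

1

A width-1 tree decomposition is:
Bags: B1 = {h, j}  B2 = {h, i}  B3 = {b, i}  B4 = {b, e}  B5 = {e, g}  B6 = {f, g}  B7 = {a, f}  B8 = {a, d}  B9 = {c, d}
Tree: B1–B2, B2–B3, B3–B4, B4–B5, B5–B6, B6–B7, B7–B8, B8–B9
Every bag has size at most 2, so the width is 2 − 1 = 1 and tw(G) ≤ 1. G has an edge, so its treewidth is at least 1. Therefore the treewidth is 1.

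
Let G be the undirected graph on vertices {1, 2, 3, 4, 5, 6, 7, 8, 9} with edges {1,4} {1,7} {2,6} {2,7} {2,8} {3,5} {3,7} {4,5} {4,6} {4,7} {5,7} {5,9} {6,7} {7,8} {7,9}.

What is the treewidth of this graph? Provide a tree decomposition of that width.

The largest bag has 3 vertices, giving width 2; this decomposition certifies tw(G) ≤ 2. For the lower bound, the 3 vertices {2, 7, 8} are pairwise adjacent, and any tree decomposition puts a clique entirely inside one bag — forcing width ≥ 2. Hence tw(G) = 2 exactly.

Treewidth 2.
One optimal decomposition is:
Bags: B1 = {2, 6, 7}  B2 = {2, 7, 8}  B3 = {4, 6, 7}  B4 = {4, 5, 7}  B5 = {3, 5, 7}  B6 = {1, 4, 7}  B7 = {5, 7, 9}
Tree: B1–B2, B1–B3, B3–B4, B4–B5, B3–B6, B5–B7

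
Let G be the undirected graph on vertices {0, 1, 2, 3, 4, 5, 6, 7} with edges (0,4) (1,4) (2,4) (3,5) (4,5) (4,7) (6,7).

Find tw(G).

1

A width-1 tree decomposition is:
Bags: B1 = {1, 4}  B2 = {4, 7}  B3 = {6, 7}  B4 = {4, 5}  B5 = {0, 4}  B6 = {2, 4}  B7 = {3, 5}
Tree: B1–B2, B2–B3, B2–B4, B4–B5, B2–B6, B4–B7
The largest bag has 2 vertices, giving width 1; this decomposition certifies tw(G) ≤ 1. Since G has at least one edge (e.g. 1–4), it is not an edgeless graph, so tw(G) ≥ 1. The upper and lower bounds meet at 1, so that is the treewidth.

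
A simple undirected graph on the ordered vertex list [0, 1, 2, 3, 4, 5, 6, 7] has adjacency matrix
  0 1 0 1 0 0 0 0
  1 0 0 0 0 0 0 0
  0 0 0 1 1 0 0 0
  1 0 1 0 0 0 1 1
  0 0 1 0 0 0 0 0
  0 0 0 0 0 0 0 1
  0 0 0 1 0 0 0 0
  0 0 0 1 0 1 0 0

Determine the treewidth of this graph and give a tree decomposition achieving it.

Each bag holds 2 vertices, so the decomposition has width 1, which upper-bounds the treewidth. Since G has at least one edge (e.g. 3–6), it is not an edgeless graph, so tw(G) ≥ 1. The upper and lower bounds meet at 1, so that is the treewidth.

Treewidth 1.
One optimal decomposition is:
Bags: B1 = {3, 6}  B2 = {0, 3}  B3 = {0, 1}  B4 = {3, 7}  B5 = {2, 3}  B6 = {2, 4}  B7 = {5, 7}
Tree: B1–B2, B2–B3, B1–B4, B4–B5, B5–B6, B4–B7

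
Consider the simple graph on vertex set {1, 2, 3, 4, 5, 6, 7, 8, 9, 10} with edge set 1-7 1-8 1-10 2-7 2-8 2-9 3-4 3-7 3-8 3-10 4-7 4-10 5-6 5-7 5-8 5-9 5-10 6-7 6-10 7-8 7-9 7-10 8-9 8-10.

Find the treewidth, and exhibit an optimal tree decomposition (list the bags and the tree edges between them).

Every bag has size at most 4, so the width is 4 − 1 = 3 and tw(G) ≤ 3. For the lower bound, the 4 vertices {2, 7, 8, 9} are pairwise adjacent, and any tree decomposition puts a clique entirely inside one bag — forcing width ≥ 3. Therefore the treewidth is 3.

Treewidth 3.
Bags: B1 = {5, 7, 8, 10}  B2 = {5, 7, 8, 9}  B3 = {1, 7, 8, 10}  B4 = {5, 6, 7, 10}  B5 = {2, 7, 8, 9}  B6 = {3, 7, 8, 10}  B7 = {3, 4, 7, 10}
Tree: B1–B2, B1–B3, B1–B4, B2–B5, B3–B6, B6–B7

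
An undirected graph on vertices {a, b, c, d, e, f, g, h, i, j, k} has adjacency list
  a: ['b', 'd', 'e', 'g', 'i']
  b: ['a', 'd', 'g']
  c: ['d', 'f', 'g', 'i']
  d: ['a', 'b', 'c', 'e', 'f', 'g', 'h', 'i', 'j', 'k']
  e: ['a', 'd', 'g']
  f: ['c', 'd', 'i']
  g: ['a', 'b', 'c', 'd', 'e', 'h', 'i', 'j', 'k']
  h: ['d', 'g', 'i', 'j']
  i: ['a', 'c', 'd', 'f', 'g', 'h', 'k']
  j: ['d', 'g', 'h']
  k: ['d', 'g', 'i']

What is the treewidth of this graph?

A width-3 tree decomposition is:
Bags: B1 = {a, d, g, i}  B2 = {d, g, h, i}  B3 = {a, b, d, g}  B4 = {c, d, g, i}  B5 = {c, d, f, i}  B6 = {d, g, h, j}  B7 = {a, d, e, g}  B8 = {d, g, i, k}
Tree: B1–B2, B1–B3, B2–B4, B4–B5, B2–B6, B1–B7, B1–B8
The largest bag has 4 vertices, giving width 3; this decomposition certifies tw(G) ≤ 3. On the other hand G contains the 4-clique {d, g, h, j}. A clique must lie in a single bag of any decomposition, so no decomposition can have width below 3. The upper and lower bounds meet at 3, so that is the treewidth.

3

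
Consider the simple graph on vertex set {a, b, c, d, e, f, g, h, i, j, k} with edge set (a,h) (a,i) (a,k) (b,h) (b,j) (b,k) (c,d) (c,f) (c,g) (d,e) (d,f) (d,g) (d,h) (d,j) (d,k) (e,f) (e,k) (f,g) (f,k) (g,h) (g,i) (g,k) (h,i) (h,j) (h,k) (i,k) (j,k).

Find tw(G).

A width-3 tree decomposition is:
Bags: B1 = {b, h, j, k}  B2 = {d, h, j, k}  B3 = {d, g, h, k}  B4 = {g, h, i, k}  B5 = {a, h, i, k}  B6 = {d, f, g, k}  B7 = {d, e, f, k}  B8 = {c, d, f, g}
Tree: B1–B2, B2–B3, B3–B4, B4–B5, B3–B6, B6–B7, B6–B8
Each bag holds 4 vertices, so the decomposition has width 3, which upper-bounds the treewidth. Conversely, {c, d, f, g} is a clique of size 4, and the vertices of any clique must share a bag in every tree decomposition; so some bag has ≥ 4 vertices and tw(G) ≥ 3. The upper and lower bounds meet at 3, so that is the treewidth.

3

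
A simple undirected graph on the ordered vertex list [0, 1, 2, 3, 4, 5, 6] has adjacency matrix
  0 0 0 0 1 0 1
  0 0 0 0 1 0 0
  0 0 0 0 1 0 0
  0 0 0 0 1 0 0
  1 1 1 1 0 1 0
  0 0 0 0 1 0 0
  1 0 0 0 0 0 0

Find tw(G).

1

A width-1 tree decomposition is:
Bags: B1 = {0, 4}  B2 = {1, 4}  B3 = {2, 4}  B4 = {0, 6}  B5 = {3, 4}  B6 = {4, 5}
Tree: B1–B2, B1–B3, B1–B4, B1–B5, B2–B6
Each bag holds 2 vertices, so the decomposition has width 1, which upper-bounds the treewidth. G has an edge, so its treewidth is at least 1. The upper and lower bounds meet at 1, so that is the treewidth.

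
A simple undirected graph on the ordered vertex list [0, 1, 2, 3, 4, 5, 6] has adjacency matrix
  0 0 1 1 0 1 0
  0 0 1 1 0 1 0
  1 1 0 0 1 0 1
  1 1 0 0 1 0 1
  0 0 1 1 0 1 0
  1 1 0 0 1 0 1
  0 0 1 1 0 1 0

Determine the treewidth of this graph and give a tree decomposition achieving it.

Treewidth 3.
One optimal decomposition is:
Bags: B1 = {2, 3, 5, 6}  B2 = {2, 3, 4, 5}  B3 = {0, 2, 3, 5}  B4 = {1, 2, 3, 5}
Tree: B1–B2, B2–B3, B3–B4

Every bag has size at most 4, so the width is 4 − 1 = 3 and tw(G) ≤ 3. For the lower bound: the 4 vertex sets {2,6}, {3,4}, {5}, {0} are disjoint, each induces a connected subgraph, and every pair is joined by at least one edge of G. Contracting each set to a single vertex therefore yields K_{4} as a minor, and since treewidth is minor-monotone, tw(G) ≥ tw(K_{4}) = 3. Combining the bounds, tw(G) = 3.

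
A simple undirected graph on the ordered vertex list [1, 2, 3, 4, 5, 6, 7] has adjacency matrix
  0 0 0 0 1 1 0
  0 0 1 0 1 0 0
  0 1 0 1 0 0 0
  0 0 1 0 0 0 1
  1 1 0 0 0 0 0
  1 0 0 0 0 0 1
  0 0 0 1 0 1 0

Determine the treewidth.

A width-2 tree decomposition is:
Bags: B1 = {4, 6, 7}  B2 = {3, 4, 6}  B3 = {2, 3, 6}  B4 = {2, 5, 6}  B5 = {1, 5, 6}
Tree: B1–B2, B2–B3, B3–B4, B4–B5
Each bag holds 3 vertices, so the decomposition has width 2, which upper-bounds the treewidth. For the lower bound, G contains the cycle 6–7–4–3–2–5–1–6, so G is not a forest; only forests have treewidth ≤ 1, hence tw(G) ≥ 2. Hence tw(G) = 2 exactly.

2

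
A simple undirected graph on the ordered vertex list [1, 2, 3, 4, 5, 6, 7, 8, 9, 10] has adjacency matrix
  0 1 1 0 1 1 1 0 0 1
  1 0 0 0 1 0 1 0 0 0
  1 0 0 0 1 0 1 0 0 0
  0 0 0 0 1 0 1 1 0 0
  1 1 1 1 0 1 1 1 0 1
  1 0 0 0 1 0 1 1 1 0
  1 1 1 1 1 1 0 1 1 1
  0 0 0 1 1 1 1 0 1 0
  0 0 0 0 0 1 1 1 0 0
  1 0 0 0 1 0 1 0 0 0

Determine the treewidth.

3

A width-3 tree decomposition is:
Bags: B1 = {4, 5, 7, 8}  B2 = {5, 6, 7, 8}  B3 = {1, 5, 6, 7}  B4 = {1, 5, 7, 10}  B5 = {1, 3, 5, 7}  B6 = {1, 2, 5, 7}  B7 = {6, 7, 8, 9}
Tree: B1–B2, B2–B3, B3–B4, B3–B5, B3–B6, B2–B7
Every bag has size at most 4, so the width is 4 − 1 = 3 and tw(G) ≤ 3. For the lower bound, the 4 vertices {6, 7, 8, 9} are pairwise adjacent, and any tree decomposition puts a clique entirely inside one bag — forcing width ≥ 3. The upper and lower bounds meet at 3, so that is the treewidth.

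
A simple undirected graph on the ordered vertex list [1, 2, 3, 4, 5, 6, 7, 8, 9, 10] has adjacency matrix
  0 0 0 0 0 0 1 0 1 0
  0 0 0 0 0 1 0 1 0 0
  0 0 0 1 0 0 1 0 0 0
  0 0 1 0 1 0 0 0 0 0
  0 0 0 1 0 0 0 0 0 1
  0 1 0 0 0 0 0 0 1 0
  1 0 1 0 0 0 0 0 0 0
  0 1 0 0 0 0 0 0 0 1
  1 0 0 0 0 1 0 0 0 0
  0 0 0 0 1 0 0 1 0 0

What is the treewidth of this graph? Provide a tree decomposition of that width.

Treewidth 2.
One optimal decomposition is:
Bags: B1 = {2, 6, 9}  B2 = {2, 8, 9}  B3 = {8, 9, 10}  B4 = {5, 9, 10}  B5 = {4, 5, 9}  B6 = {3, 4, 9}  B7 = {3, 7, 9}  B8 = {1, 7, 9}
Tree: B1–B2, B2–B3, B3–B4, B4–B5, B5–B6, B6–B7, B7–B8

Every bag has size at most 3, so the width is 3 − 1 = 2 and tw(G) ≤ 2. The edges 9–6–2–8–10–5–4–3–7–1–9 form a cycle, so G is not a tree and its treewidth is at least 2. Combining the bounds, tw(G) = 2.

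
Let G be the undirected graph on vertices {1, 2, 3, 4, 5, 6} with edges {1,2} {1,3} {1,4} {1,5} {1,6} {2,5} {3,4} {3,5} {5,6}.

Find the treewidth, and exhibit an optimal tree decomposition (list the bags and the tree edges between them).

Treewidth 2.
One optimal decomposition is:
Bags: B1 = {1, 3, 5}  B2 = {1, 5, 6}  B3 = {1, 3, 4}  B4 = {1, 2, 5}
Tree: B1–B2, B1–B3, B2–B4

Each bag holds 3 vertices, so the decomposition has width 2, which upper-bounds the treewidth. For the lower bound, the 3 vertices {1, 3, 4} are pairwise adjacent, and any tree decomposition puts a clique entirely inside one bag — forcing width ≥ 2. The upper and lower bounds meet at 2, so that is the treewidth.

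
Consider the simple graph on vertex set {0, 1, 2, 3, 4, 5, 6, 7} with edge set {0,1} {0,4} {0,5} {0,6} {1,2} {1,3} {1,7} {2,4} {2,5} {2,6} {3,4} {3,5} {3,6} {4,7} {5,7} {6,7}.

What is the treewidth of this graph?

4

A width-4 tree decomposition is:
Bags: B1 = {0, 2, 3, 6, 7}  B2 = {0, 1, 2, 3, 7}  B3 = {0, 2, 3, 4, 7}  B4 = {0, 2, 3, 5, 7}
Tree: B1–B2, B2–B3, B3–B4
Every bag has size at most 5, so the width is 5 − 1 = 4 and tw(G) ≤ 4. For the lower bound: the 5 vertex sets {6,7}, {0,1}, {2,4}, {3}, {5} are disjoint, each induces a connected subgraph, and every pair is joined by at least one edge of G. Contracting each set to a single vertex therefore yields K_{5} as a minor, and since treewidth is minor-monotone, tw(G) ≥ tw(K_{5}) = 4. The upper and lower bounds meet at 4, so that is the treewidth.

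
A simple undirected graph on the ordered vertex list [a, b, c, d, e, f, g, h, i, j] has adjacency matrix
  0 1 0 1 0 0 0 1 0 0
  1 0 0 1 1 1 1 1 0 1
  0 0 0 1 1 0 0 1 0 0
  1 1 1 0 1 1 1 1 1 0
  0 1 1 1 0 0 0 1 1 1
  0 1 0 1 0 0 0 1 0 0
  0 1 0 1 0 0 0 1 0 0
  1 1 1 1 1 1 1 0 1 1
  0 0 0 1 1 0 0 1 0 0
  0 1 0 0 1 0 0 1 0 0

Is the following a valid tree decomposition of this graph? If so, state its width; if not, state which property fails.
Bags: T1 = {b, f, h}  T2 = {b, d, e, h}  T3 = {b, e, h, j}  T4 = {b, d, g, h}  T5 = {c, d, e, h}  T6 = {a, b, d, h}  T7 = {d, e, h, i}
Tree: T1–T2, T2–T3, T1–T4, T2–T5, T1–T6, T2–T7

A tree decomposition must satisfy three properties: every vertex lies in some bag; for every edge, both endpoints lie together in some bag; and for every vertex, the bags containing it form a connected subtree. Here edge (d,f) lies in no bag, so the decomposition is invalid.

No — edge (d,f) lies in no bag.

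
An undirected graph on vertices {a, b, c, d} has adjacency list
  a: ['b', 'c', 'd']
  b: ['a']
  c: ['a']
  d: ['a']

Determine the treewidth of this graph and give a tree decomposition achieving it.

Every bag has size at most 2, so the width is 2 − 1 = 1 and tw(G) ≤ 1. Since G has at least one edge (e.g. b–a), it is not an edgeless graph, so tw(G) ≥ 1. Hence tw(G) = 1 exactly.

Treewidth 1.
One optimal decomposition is:
Bags: B1 = {a, b}  B2 = {a, d}  B3 = {a, c}
Tree: B1–B2, B2–B3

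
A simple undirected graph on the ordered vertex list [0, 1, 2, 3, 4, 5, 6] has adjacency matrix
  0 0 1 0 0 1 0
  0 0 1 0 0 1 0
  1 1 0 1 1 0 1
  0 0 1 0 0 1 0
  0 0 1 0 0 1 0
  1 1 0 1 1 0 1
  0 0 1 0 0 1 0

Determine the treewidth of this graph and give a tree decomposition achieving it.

The largest bag has 3 vertices, giving width 2; this decomposition certifies tw(G) ≤ 2. For the lower bound, G contains the cycle 2–1–5–6–2, so G is not a forest; only forests have treewidth ≤ 1, hence tw(G) ≥ 2. Therefore the treewidth is 2.

Treewidth 2.
One optimal decomposition is:
Bags: B1 = {1, 2, 5}  B2 = {2, 5, 6}  B3 = {0, 2, 5}  B4 = {2, 3, 5}  B5 = {2, 4, 5}
Tree: B1–B2, B2–B3, B3–B4, B4–B5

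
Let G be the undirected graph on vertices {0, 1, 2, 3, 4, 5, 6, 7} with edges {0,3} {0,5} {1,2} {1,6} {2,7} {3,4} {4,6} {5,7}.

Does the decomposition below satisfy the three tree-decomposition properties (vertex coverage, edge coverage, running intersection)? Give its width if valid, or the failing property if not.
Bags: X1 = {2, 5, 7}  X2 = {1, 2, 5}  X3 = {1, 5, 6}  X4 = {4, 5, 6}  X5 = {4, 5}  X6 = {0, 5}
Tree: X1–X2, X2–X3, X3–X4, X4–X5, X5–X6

A tree decomposition must satisfy three properties: every vertex lies in some bag; for every edge, both endpoints lie together in some bag; and for every vertex, the bags containing it form a connected subtree. Here vertex 3 appears in no bag, so the decomposition is invalid.

No — vertex 3 appears in no bag.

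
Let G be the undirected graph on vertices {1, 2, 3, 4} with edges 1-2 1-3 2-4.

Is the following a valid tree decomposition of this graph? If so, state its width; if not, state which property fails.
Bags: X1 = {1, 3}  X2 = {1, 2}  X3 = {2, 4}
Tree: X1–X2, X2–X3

Yes; width 1.

Checking the three conditions: (i) the bags cover all of {1, 2, 3, 4}; (ii) for each edge, some bag contains both endpoints; (iii) the bags containing any fixed vertex form a subtree. All hold, so the decomposition is valid with width 2 − 1 = 1.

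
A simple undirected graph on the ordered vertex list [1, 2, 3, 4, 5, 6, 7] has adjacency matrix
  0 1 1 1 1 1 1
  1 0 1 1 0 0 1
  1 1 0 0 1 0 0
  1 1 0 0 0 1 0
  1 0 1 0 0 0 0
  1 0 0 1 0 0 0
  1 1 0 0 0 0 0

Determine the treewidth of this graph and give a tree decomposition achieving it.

Treewidth 2.
One optimal decomposition is:
Bags: B1 = {1, 2, 3}  B2 = {1, 2, 7}  B3 = {1, 2, 4}  B4 = {1, 3, 5}  B5 = {1, 4, 6}
Tree: B1–B2, B1–B3, B1–B4, B3–B5

Every bag has size at most 3, so the width is 3 − 1 = 2 and tw(G) ≤ 2. For the lower bound, the 3 vertices {1, 2, 3} are pairwise adjacent, and any tree decomposition puts a clique entirely inside one bag — forcing width ≥ 2. The upper and lower bounds meet at 2, so that is the treewidth.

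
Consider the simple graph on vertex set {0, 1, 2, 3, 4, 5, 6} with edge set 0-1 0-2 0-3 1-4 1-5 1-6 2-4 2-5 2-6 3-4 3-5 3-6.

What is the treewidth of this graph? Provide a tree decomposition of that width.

Treewidth 3.
One optimal decomposition is:
Bags: B1 = {1, 2, 3, 6}  B2 = {0, 1, 2, 3}  B3 = {1, 2, 3, 4}  B4 = {1, 2, 3, 5}
Tree: B1–B2, B2–B3, B3–B4

Each bag holds 4 vertices, so the decomposition has width 3, which upper-bounds the treewidth. For the lower bound: the 4 vertex sets {2,6}, {0,1}, {3}, {4} are disjoint, each induces a connected subgraph, and every pair is joined by at least one edge of G. Contracting each set to a single vertex therefore yields K_{4} as a minor, and since treewidth is minor-monotone, tw(G) ≥ tw(K_{4}) = 3. Combining the bounds, tw(G) = 3.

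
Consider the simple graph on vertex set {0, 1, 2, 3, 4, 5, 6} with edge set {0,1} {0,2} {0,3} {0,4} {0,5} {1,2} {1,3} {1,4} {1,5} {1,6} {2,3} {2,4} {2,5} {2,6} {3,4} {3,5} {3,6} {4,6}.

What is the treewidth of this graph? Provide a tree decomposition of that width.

Each bag holds 5 vertices, so the decomposition has width 4, which upper-bounds the treewidth. For the lower bound, the 5 vertices {0, 1, 2, 3, 4} are pairwise adjacent, and any tree decomposition puts a clique entirely inside one bag — forcing width ≥ 4. Therefore the treewidth is 4.

Treewidth 4.
One such decomposition:
Bags: B1 = {0, 1, 2, 3, 4}  B2 = {0, 1, 2, 3, 5}  B3 = {1, 2, 3, 4, 6}
Tree: B1–B2, B1–B3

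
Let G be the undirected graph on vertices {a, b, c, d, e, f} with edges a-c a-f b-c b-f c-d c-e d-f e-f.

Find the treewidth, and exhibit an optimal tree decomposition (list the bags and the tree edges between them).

Treewidth 2.
One such decomposition:
Bags: B1 = {c, e, f}  B2 = {b, c, f}  B3 = {c, d, f}  B4 = {a, c, f}
Tree: B1–B2, B2–B3, B3–B4

Each bag holds 3 vertices, so the decomposition has width 2, which upper-bounds the treewidth. For the lower bound, G contains the cycle c–e–f–b–c, so G is not a forest; only forests have treewidth ≤ 1, hence tw(G) ≥ 2. The upper and lower bounds meet at 2, so that is the treewidth.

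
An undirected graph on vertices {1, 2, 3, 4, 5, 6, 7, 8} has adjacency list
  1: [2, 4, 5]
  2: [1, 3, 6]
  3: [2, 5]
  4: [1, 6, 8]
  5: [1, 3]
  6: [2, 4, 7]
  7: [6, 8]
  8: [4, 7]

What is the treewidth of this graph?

A width-2 tree decomposition is:
Bags: B1 = {1, 3, 5}  B2 = {1, 2, 3}  B3 = {1, 2, 4}  B4 = {2, 4, 6}  B5 = {4, 6, 8}  B6 = {6, 7, 8}
Tree: B1–B2, B2–B3, B3–B4, B4–B5, B5–B6
The largest bag has 3 vertices, giving width 2; this decomposition certifies tw(G) ≤ 2. The edges 5–3–2–1–5 form a cycle, so G is not a tree and its treewidth is at least 2. Hence tw(G) = 2 exactly.

2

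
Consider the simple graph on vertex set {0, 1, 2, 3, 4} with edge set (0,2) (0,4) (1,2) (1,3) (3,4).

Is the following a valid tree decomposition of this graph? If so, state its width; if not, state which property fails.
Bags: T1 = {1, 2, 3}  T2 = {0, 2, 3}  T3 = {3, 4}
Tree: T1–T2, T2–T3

A tree decomposition must satisfy three properties: every vertex lies in some bag; for every edge, both endpoints lie together in some bag; and for every vertex, the bags containing it form a connected subtree. Here edge (0,4) lies in no bag, so the decomposition is invalid.

No — edge (0,4) lies in no bag.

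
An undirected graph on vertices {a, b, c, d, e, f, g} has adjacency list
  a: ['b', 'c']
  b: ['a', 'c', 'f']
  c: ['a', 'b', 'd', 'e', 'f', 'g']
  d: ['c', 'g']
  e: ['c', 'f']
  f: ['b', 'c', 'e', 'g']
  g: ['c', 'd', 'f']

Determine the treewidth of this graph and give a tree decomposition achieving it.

Treewidth 2.
Bags: B1 = {c, d, g}  B2 = {c, f, g}  B3 = {b, c, f}  B4 = {c, e, f}  B5 = {a, b, c}
Tree: B1–B2, B2–B3, B2–B4, B3–B5

The largest bag has 3 vertices, giving width 2; this decomposition certifies tw(G) ≤ 2. For the lower bound, the 3 vertices {c, d, g} are pairwise adjacent, and any tree decomposition puts a clique entirely inside one bag — forcing width ≥ 2. Therefore the treewidth is 2.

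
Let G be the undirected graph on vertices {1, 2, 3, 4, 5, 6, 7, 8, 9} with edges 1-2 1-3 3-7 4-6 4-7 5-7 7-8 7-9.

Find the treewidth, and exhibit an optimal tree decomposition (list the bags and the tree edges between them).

The largest bag has 2 vertices, giving width 1; this decomposition certifies tw(G) ≤ 1. Any graph with an edge has treewidth ≥ 1, and G has the edge 7–3. The upper and lower bounds meet at 1, so that is the treewidth.

Treewidth 1.
One optimal decomposition is:
Bags: B1 = {3, 7}  B2 = {1, 3}  B3 = {5, 7}  B4 = {4, 7}  B5 = {1, 2}  B6 = {7, 8}  B7 = {4, 6}  B8 = {7, 9}
Tree: B1–B2, B1–B3, B1–B4, B2–B5, B4–B6, B4–B7, B4–B8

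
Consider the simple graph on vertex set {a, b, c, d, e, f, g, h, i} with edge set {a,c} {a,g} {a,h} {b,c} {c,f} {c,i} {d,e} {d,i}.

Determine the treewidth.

1

A width-1 tree decomposition is:
Bags: B1 = {c, f}  B2 = {a, c}  B3 = {a, h}  B4 = {c, i}  B5 = {a, g}  B6 = {d, i}  B7 = {b, c}  B8 = {d, e}
Tree: B1–B2, B2–B3, B2–B4, B3–B5, B4–B6, B2–B7, B6–B8
The largest bag has 2 vertices, giving width 1; this decomposition certifies tw(G) ≤ 1. Since G has at least one edge (e.g. f–c), it is not an edgeless graph, so tw(G) ≥ 1. Combining the bounds, tw(G) = 1.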